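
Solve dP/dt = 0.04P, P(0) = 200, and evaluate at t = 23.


The ODE dP/dt = 0.04P has solution P(t) = P(0)e^(0.04t).
Substitute P(0) = 200 and t = 23: P(23) = 200 e^(0.92) ≈ 502.


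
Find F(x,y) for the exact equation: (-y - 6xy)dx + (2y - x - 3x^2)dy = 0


Check exactness: ∂M/∂y = -1 - 6x and ∂N/∂x = -1 - 6x; equal, so the equation is exact.
Integrate M with respect to x (treating y as constant): ∫M dx = -xy - 3x^2y + h(y).
Differentiate w.r.t. y and set equal to N: the x-dependent terms already match, leaving h'(y) = 2y. Integrate: h(y) = y^2.
So F(x,y) = y^2 - xy - 3x^2y.
General solution: y^2 - xy - 3x^2y = C.


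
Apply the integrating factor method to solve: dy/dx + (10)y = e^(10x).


P(x) = 10 ⇒ μ = e^(10x).
(μ y)' = e^(20x) ⇒ μ y = (1/20)e^(20x) + C.
Divide by μ: y = (1/20)e^(10x) + Ce^(-10x).


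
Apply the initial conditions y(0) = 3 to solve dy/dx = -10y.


General solution of y' = -10y is y = Ce^(-10x).
Apply y(0) = 3: C = 3.
Particular solution: y = 3e^(-10x).


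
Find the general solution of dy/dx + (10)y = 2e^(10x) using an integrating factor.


P(x) = 10 ⇒ μ = e^(10x).
(μ y)' = 2e^(20x) ⇒ μ y = (2/20)e^(20x) + C.
Divide by μ: y = (1/10)e^(10x) + Ce^(-10x).


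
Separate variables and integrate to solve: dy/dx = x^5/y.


Separate variables: y dy = x^5 dx.
Integrate both sides: y²/2 = (1/6)x^6 + C₀.
Multiply by 2: y² = (1/3)x^6 + C.


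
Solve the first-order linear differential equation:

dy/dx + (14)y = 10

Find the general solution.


P(x) = 14, Q(x) = 10; integrating factor μ = e^(14x).
(μ y)' = 10e^(14x) ⇒ μ y = (5/7)e^(14x) + C.
Divide by μ: y = 5/7 + Ce^(-14x).


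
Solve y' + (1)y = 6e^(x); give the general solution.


P(x) = 1 ⇒ μ = e^(x).
(μ y)' = 6e^(2x) ⇒ μ y = (6/2)e^(2x) + C.
Divide by μ: y = 3e^(x) + Ce^(-x).


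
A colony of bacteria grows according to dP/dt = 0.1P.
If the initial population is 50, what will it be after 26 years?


The ODE dP/dt = 0.1P has solution P(t) = P(0)e^(0.1t).
Substitute P(0) = 50 and t = 26: P(26) = 50 e^(2.60) ≈ 673.


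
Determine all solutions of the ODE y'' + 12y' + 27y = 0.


Characteristic equation: r² + 12r + 27 = 0.
Factor: (r + 9)(r + 3) = 0 ⇒ r = -9, -3 (distinct real).
General solution: y = C₁e^(-9x) + C₂e^(-3x).


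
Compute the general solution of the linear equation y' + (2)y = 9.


P(x) = 2, Q(x) = 9; integrating factor μ = e^(2x).
(μ y)' = 9e^(2x) ⇒ μ y = (9/2)e^(2x) + C.
Divide by μ: y = 9/2 + Ce^(-2x).


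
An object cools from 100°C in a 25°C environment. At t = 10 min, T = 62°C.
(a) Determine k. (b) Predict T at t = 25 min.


Newton's law: T(t) = T_a + (T₀ - T_a)e^(-kt).
(a) Use T(10) = 62: (62 - 25)/(100 - 25) = e^(-k·10), so k = -ln(0.493)/10 ≈ 0.0707.
(b) Apply k to t = 25: T(25) = 25 + (75)e^(-1.766) ≈ 37.8°C.


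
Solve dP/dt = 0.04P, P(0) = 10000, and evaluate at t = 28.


The ODE dP/dt = 0.04P has solution P(t) = P(0)e^(0.04t).
Substitute P(0) = 10000 and t = 28: P(28) = 10000 e^(1.12) ≈ 30649.


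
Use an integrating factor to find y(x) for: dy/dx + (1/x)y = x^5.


P(x) = 1/x ⇒ μ = x^1.
(x^1 y)' = x^6 ⇒ x^1 y = x^7/(7) + C.
Solve for y: y = (1/7)x^6 + C/x^1.


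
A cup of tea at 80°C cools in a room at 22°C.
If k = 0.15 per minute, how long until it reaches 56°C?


From T(t) = T_a + (T₀ - T_a)e^(-kt), set T(t) = 56:
(56 - 22) / (80 - 22) = e^(-0.15t), so t = -ln(0.586)/0.15 ≈ 3.6 minutes.


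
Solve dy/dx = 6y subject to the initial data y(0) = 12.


General solution of y' = 6y is y = Ce^(6x).
Apply y(0) = 12: C = 12.
Particular solution: y = 12e^(6x).


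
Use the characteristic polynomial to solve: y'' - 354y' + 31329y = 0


Characteristic equation: r² - 354r + 31329 = 0, i.e. (r - 177)² = 0.
Repeated root r = 177; include an x factor for the second linearly independent solution.
General solution: y = (C₁ + C₂x)e^(177x).


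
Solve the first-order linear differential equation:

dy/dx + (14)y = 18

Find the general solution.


P(x) = 14, Q(x) = 18; integrating factor μ = e^(14x).
(μ y)' = 18e^(14x) ⇒ μ y = (9/7)e^(14x) + C.
Divide by μ: y = 9/7 + Ce^(-14x).


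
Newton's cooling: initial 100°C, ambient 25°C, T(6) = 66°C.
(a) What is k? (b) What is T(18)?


Newton's law: T(t) = T_a + (T₀ - T_a)e^(-kt).
(a) Use T(6) = 66: (66 - 25)/(100 - 25) = e^(-k·6), so k = -ln(0.547)/6 ≈ 0.1007.
(b) Apply k to t = 18: T(18) = 25 + (75)e^(-1.812) ≈ 37.3°C.


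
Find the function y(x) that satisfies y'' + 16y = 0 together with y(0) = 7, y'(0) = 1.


Characteristic roots of r² + 16 = 0 are ±4i, so y = C₁cos(4x) + C₂sin(4x).
Apply y(0) = 7: C₁ = 7. Differentiate and apply y'(0) = 1: 4·C₂ = 1, so C₂ = 1/4.
Particular solution: y = 7cos(4x) + (1/4)sin(4x).


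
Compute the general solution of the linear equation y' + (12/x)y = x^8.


P(x) = 12/x ⇒ μ = x^12.
(x^12 y)' = x^20 ⇒ x^12 y = x^21/(21) + C.
Solve for y: y = (1/21)x^9 + C/x^12.


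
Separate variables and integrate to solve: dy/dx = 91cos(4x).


g(y) = 1, so integrate directly: y = ∫ 91cos(4x) dx = (91/4)sin(4x) + C.


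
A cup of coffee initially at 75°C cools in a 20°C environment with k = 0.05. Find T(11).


Newton's law: dT/dt = -k(T - T_a) has solution T(t) = T_a + (T₀ - T_a)e^(-kt).
Plug in T_a = 20, T₀ = 75, k = 0.05, t = 11: T(11) = 20 + (55)e^(-0.55) ≈ 51.7°C.


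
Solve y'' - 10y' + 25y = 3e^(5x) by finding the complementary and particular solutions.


Characteristic polynomial (r - 5)² = 0; repeated root r = 5.
y_h = (C₁ + C₂x)e^(5x). Forcing matches the repeated root (resonance), so try y_p = Ax² e^(5x).
Substitute and solve for A: 2A = 3, so A = 3/2.
General solution: y = (C₁ + C₂x + (3/2)x²)e^(5x).


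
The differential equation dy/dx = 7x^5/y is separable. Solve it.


Separate variables: y dy = 7x^5 dx.
Integrate both sides: y²/2 = (7/6)x^6 + C₀.
Multiply by 2: y² = (7/3)x^6 + C.


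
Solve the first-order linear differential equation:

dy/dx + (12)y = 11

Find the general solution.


P(x) = 12, Q(x) = 11; integrating factor μ = e^(12x).
(μ y)' = 11e^(12x) ⇒ μ y = (11/12)e^(12x) + C.
Divide by μ: y = 11/12 + Ce^(-12x).


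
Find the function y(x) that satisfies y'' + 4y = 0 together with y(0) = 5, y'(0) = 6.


Characteristic roots of r² + 4 = 0 are ±2i, so y = C₁cos(2x) + C₂sin(2x).
Apply y(0) = 5: C₁ = 5. Differentiate and apply y'(0) = 6: 2·C₂ = 6, so C₂ = 3.
Particular solution: y = 5cos(2x) + 3sin(2x).


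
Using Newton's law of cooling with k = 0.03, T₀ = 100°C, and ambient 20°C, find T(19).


Newton's law: dT/dt = -k(T - T_a) has solution T(t) = T_a + (T₀ - T_a)e^(-kt).
Plug in T_a = 20, T₀ = 100, k = 0.03, t = 19: T(19) = 20 + (80)e^(-0.57) ≈ 65.2°C.


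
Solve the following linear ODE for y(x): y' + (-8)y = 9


P(x) = -8 ⇒ μ = e^(-8x).
(μ y)' = 9e^(-8x) ⇒ μ y = -(9/8)e^(-8x) + C.
Divide by μ: y = -9/8 + Ce^(8x).


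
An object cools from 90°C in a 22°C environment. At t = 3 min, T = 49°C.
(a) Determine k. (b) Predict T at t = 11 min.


Newton's law: T(t) = T_a + (T₀ - T_a)e^(-kt).
(a) Use T(3) = 49: (49 - 22)/(90 - 22) = e^(-k·3), so k = -ln(0.397)/3 ≈ 0.3079.
(b) Apply k to t = 11: T(11) = 22 + (68)e^(-3.387) ≈ 24.3°C.


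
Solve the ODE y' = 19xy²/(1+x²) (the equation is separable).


Separate: dy/y² = 19x/(1+x²) dx.
Integrate LHS: ∫ dy/y² = -1/y.
Integrate RHS via u = 1+x²: (19/2)ln(1+x²) + C.
Result: -1/y = (19/2)ln(1+x²) + C.


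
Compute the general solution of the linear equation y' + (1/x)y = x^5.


P(x) = 1/x ⇒ μ = x^1.
(x^1 y)' = x^1·x^5 = x^6.
Integrate: x^1 y = x^7/(7) + C.
Solve for y: y = (1/7)x^6 + C/x^1.


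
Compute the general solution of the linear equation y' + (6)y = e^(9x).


P(x) = 6 ⇒ μ = e^(6x).
(μ y)' = e^(15x) ⇒ μ y = e^(15x)/15 + C.
Divide by μ: y = (1/15)e^(9x) + Ce^(-6x).


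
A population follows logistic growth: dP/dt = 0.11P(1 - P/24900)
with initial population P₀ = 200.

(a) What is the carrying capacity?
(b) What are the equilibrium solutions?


Logistic ODE dP/dt = 0.11P(1 - P/24900) has equilibria where dP/dt = 0, i.e. P = 0 or P = 24900.
The coefficient (1 - P/K) = 0 when P = K, identifying K = 24900 as the carrying capacity.
(a) K = 24900; (b) equilibria P = 0 and P = 24900.


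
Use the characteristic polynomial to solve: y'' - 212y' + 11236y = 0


Characteristic equation: r² - 212r + 11236 = 0, i.e. (r - 106)² = 0.
Repeated root r = 106; include an x factor for the second linearly independent solution.
General solution: y = (C₁ + C₂x)e^(106x).


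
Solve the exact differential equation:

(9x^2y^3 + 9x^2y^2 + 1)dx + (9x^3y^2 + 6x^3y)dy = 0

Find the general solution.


Check exactness: ∂M/∂y = 27x^2y^2 + 18x^2y and ∂N/∂x = 27x^2y^2 + 18x^2y; equal, so the equation is exact.
Integrate M with respect to x (treating y as constant): ∫M dx = 3x^3y^3 + 3x^3y^2 + x + h(y).
Differentiate w.r.t. y and set equal to N: all terms match, so h'(y) = 0 and h is a constant absorbed into C.
General solution: 3x^3y^3 + 3x^3y^2 + x = C.


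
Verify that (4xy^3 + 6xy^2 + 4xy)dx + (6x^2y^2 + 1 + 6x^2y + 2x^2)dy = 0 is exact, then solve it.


Check exactness: ∂M/∂y = 12xy^2 + 12xy + 4x and ∂N/∂x = 12xy^2 + 12xy + 4x; equal, so the equation is exact.
Integrate M with respect to x (treating y as constant): ∫M dx = 2x^2y^3 + 3x^2y^2 + 2x^2y + h(y).
Differentiate w.r.t. y and set equal to N: the x-dependent terms already match, leaving h'(y) = 1. Integrate: h(y) = y.
So F(x,y) = 2x^2y^3 + y + 3x^2y^2 + 2x^2y.
General solution: 2x^2y^3 + y + 3x^2y^2 + 2x^2y = C.


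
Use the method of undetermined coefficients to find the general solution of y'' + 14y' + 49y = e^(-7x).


Characteristic polynomial (r + 7)² = 0; repeated root r = -7.
y_h = (C₁ + C₂x)e^(-7x). Forcing matches the repeated root (resonance), so try y_p = Ax² e^(-7x).
Substitute and solve for A: 2A = 1, so A = 1/2.
General solution: y = (C₁ + C₂x + (1/2)x²)e^(-7x).


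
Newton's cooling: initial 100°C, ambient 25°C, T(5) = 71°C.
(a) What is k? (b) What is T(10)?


Newton's law: T(t) = T_a + (T₀ - T_a)e^(-kt).
(a) Use T(5) = 71: (71 - 25)/(100 - 25) = e^(-k·5), so k = -ln(0.613)/5 ≈ 0.0978.
(b) Apply k to t = 10: T(10) = 25 + (75)e^(-0.978) ≈ 53.2°C.


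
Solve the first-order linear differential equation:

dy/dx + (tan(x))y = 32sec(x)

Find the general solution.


P(x) = tan(x) ⇒ μ = e^(∫tan(x)dx) = sec(x).
(sec(x) y)' = 32sec²(x) ⇒ sec(x) y = 32tan(x) + C.
Multiply by cos(x): y = 32sin(x) + C·cos(x).


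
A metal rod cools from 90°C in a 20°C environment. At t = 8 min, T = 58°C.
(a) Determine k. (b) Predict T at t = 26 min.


Newton's law: T(t) = T_a + (T₀ - T_a)e^(-kt).
(a) Use T(8) = 58: (58 - 20)/(90 - 20) = e^(-k·8), so k = -ln(0.543)/8 ≈ 0.0764.
(b) Apply k to t = 26: T(26) = 20 + (70)e^(-1.985) ≈ 29.6°C.


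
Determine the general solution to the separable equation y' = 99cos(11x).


g(y) = 1, so integrate directly: y = ∫ 99cos(11x) dx = 9sin(11x) + C.


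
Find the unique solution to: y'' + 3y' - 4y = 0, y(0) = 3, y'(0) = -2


Characteristic roots of r² + 3r - 4 = 0 are 1, -4.
General solution y = c₁ e^(x) + c₂ e^(-4x).
Apply y(0) = 3: c₁ + c₂ = 3. Apply y'(0) = -2: 1 c₁ - 4 c₂ = -2.
Solve: c₁ = 2, c₂ = 1.
Particular solution: y = 2e^(x) + e^(-4x).


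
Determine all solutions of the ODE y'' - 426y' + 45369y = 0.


Characteristic equation: r² - 426r + 45369 = 0, i.e. (r - 213)² = 0.
Repeated root r = 213; include an x factor for the second linearly independent solution.
General solution: y = (C₁ + C₂x)e^(213x).


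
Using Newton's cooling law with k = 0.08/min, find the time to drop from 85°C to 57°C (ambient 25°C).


From T(t) = T_a + (T₀ - T_a)e^(-kt), set T(t) = 57:
(57 - 25) / (85 - 25) = e^(-0.08t), so t = -ln(0.533)/0.08 ≈ 7.9 minutes.


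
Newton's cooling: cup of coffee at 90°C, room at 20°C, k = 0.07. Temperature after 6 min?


Newton's law: dT/dt = -k(T - T_a) has solution T(t) = T_a + (T₀ - T_a)e^(-kt).
Plug in T_a = 20, T₀ = 90, k = 0.07, t = 6: T(6) = 20 + (70)e^(-0.42) ≈ 66.0°C.


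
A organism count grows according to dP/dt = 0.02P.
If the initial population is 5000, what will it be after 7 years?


The ODE dP/dt = 0.02P has solution P(t) = P(0)e^(0.02t).
Substitute P(0) = 5000 and t = 7: P(7) = 5000 e^(0.14) ≈ 5751.


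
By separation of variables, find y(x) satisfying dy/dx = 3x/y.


Separate variables: y dy = 3x dx.
Integrate both sides: y²/2 = (3/2)x^2 + C₀.
Multiply by 2: y² = 3x^2 + C.


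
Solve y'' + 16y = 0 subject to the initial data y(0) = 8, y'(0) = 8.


Characteristic roots of r² + 16 = 0 are ±4i, so y = C₁cos(4x) + C₂sin(4x).
Apply y(0) = 8: C₁ = 8. Differentiate and apply y'(0) = 8: 4·C₂ = 8, so C₂ = 2.
Particular solution: y = 8cos(4x) + 2sin(4x).


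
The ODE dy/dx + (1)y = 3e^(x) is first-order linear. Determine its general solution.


P(x) = 1 ⇒ μ = e^(x).
(μ y)' = 3e^(2x) ⇒ μ y = (3/2)e^(2x) + C.
Divide by μ: y = (3/2)e^(x) + Ce^(-x).


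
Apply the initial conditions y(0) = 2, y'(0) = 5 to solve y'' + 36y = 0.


Characteristic roots of r² + 36 = 0 are ±6i, so y = C₁cos(6x) + C₂sin(6x).
Apply y(0) = 2: C₁ = 2. Differentiate and apply y'(0) = 5: 6·C₂ = 5, so C₂ = 5/6.
Particular solution: y = 2cos(6x) + (5/6)sin(6x).


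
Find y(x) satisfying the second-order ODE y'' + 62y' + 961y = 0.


Characteristic equation: r² + 62r + 961 = 0, i.e. (r + 31)² = 0.
Repeated root r = -31; include an x factor for the second linearly independent solution.
General solution: y = (C₁ + C₂x)e^(-31x).


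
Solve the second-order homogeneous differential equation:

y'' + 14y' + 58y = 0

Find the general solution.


Characteristic equation: r² + 14r + 58 = 0.
Discriminant is negative; roots r = -7 ± 3i (complex conjugate pair).
General solution uses e^(α x)(C₁ cos(β x) + C₂ sin(β x)): y = e^(-7x)(C₁cos(3x) + C₂sin(3x)).


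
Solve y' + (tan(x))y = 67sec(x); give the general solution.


P(x) = tan(x) ⇒ μ = e^(∫tan(x)dx) = sec(x).
(sec(x) y)' = 67sec²(x) ⇒ sec(x) y = 67tan(x) + C.
Multiply by cos(x): y = 67sin(x) + C·cos(x).


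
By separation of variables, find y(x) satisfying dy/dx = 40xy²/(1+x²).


Separate: dy/y² = 40x/(1+x²) dx.
Integrate LHS: ∫ dy/y² = -1/y.
Integrate RHS via u = 1+x²: 20ln(1+x²) + C.
Result: -1/y = 20ln(1+x²) + C.


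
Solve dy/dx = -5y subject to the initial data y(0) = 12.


General solution of y' = -5y is y = Ce^(-5x).
Apply y(0) = 12: C = 12.
Particular solution: y = 12e^(-5x).


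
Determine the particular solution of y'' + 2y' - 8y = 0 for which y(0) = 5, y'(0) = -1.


Characteristic roots of r² + 2r - 8 = 0 are -4, 2.
General solution y = c₁ e^(-4x) + c₂ e^(2x).
Apply y(0) = 5: c₁ + c₂ = 5. Apply y'(0) = -1: -4 c₁ + 2 c₂ = -1.
Solve: c₁ = 11/6, c₂ = 19/6.
Particular solution: y = (11/6)e^(-4x) + (19/6)e^(2x).


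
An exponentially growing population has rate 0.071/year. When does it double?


Exponential growth: P(t) = P₀ e^(0.071t). Set P(t)/P₀ = 2: e^(0.071t) = 2.
Solve: t = ln(2)/0.071 ≈ 9.76 years.


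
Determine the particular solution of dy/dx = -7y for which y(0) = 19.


General solution of y' = -7y is y = Ce^(-7x).
Apply y(0) = 19: C = 19.
Particular solution: y = 19e^(-7x).


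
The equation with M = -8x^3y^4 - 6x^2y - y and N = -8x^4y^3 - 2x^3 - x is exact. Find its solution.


Check exactness: ∂M/∂y = -32x^3y^3 - 6x^2 - 1 and ∂N/∂x = -32x^3y^3 - 6x^2 - 1; equal, so the equation is exact.
Integrate M with respect to x (treating y as constant): ∫M dx = -2x^4y^4 - 2x^3y - xy + h(y).
Differentiate w.r.t. y and set equal to N: all terms match, so h'(y) = 0 and h is a constant absorbed into C.
General solution: -2x^4y^4 - 2x^3y - xy = C.


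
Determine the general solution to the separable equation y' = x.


Integrate both sides with respect to x: y = ∫ x dx = (1/2)x^2 + C.


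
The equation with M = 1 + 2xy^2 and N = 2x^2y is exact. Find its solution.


Check exactness: ∂M/∂y = 4xy and ∂N/∂x = 4xy; equal, so the equation is exact.
Integrate M with respect to x (treating y as constant): ∫M dx = x + x^2y^2 + h(y).
Differentiate w.r.t. y and set equal to N: all terms match, so h'(y) = 0 and h is a constant absorbed into C.
General solution: x + x^2y^2 = C.


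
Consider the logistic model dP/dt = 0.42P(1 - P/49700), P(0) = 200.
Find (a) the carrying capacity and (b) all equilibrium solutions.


Logistic ODE dP/dt = 0.42P(1 - P/49700) has equilibria where dP/dt = 0, i.e. P = 0 or P = 49700.
The coefficient (1 - P/K) = 0 when P = K, identifying K = 49700 as the carrying capacity.
(a) K = 49700; (b) equilibria P = 0 and P = 49700.


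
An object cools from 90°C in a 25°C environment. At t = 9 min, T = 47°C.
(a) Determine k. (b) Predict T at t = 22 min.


Newton's law: T(t) = T_a + (T₀ - T_a)e^(-kt).
(a) Use T(9) = 47: (47 - 25)/(90 - 25) = e^(-k·9), so k = -ln(0.338)/9 ≈ 0.1204.
(b) Apply k to t = 22: T(22) = 25 + (65)e^(-2.648) ≈ 29.6°C.


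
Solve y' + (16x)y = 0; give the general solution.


P(x) = 16x ⇒ μ = e^(8x²).
Q(x) = 0 so μ y is constant: y = Ce^(-8x²).


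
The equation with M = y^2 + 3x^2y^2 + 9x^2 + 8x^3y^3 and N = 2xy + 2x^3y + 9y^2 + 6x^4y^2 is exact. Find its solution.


Check exactness: ∂M/∂y = 2y + 6x^2y + 24x^3y^2 and ∂N/∂x = 2y + 6x^2y + 24x^3y^2; equal, so the equation is exact.
Integrate M with respect to x (treating y as constant): ∫M dx = xy^2 + x^3y^2 + 3x^3 + 2x^4y^3 + h(y).
Differentiate w.r.t. y and set equal to N: the x-dependent terms already match, leaving h'(y) = 9y^2. Integrate: h(y) = 3y^3.
So F(x,y) = xy^2 + x^3y^2 + 3x^3 + 3y^3 + 2x^4y^3.
General solution: xy^2 + x^3y^2 + 3x^3 + 3y^3 + 2x^4y^3 = C.


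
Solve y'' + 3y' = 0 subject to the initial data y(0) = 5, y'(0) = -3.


Characteristic roots of r² + 3r = 0 are 0, -3.
General solution y = c₁ + c₂ e^(-3x).
Apply y(0) = 5: c₁ + c₂ = 5. Apply y'(0) = -3: 0 c₁ - 3 c₂ = -3.
Solve: c₁ = 4, c₂ = 1.
Particular solution: y = 4 + e^(-3x).


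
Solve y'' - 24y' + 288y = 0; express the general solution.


Characteristic equation: r² - 24r + 288 = 0.
Discriminant is negative; roots r = 12 ± 12i (complex conjugate pair).
General solution uses e^(α x)(C₁ cos(β x) + C₂ sin(β x)): y = e^(12x)(C₁cos(12x) + C₂sin(12x)).


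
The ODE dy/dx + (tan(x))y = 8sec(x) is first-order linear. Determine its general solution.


P(x) = tan(x) ⇒ μ = e^(∫tan(x)dx) = sec(x).
(sec(x) y)' = 8sec²(x) ⇒ sec(x) y = 8tan(x) + C.
Multiply by cos(x): y = 8sin(x) + C·cos(x).


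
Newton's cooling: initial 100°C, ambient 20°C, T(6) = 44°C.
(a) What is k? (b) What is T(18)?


Newton's law: T(t) = T_a + (T₀ - T_a)e^(-kt).
(a) Use T(6) = 44: (44 - 20)/(100 - 20) = e^(-k·6), so k = -ln(0.300)/6 ≈ 0.2007.
(b) Apply k to t = 18: T(18) = 20 + (80)e^(-3.612) ≈ 22.2°C.


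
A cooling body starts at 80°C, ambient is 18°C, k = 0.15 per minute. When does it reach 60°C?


From T(t) = T_a + (T₀ - T_a)e^(-kt), set T(t) = 60:
(60 - 18) / (80 - 18) = e^(-0.15t), so t = -ln(0.677)/0.15 ≈ 2.6 minutes.


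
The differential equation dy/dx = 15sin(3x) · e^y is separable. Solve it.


Separate: e^(-y) dy = 15sin(3x) dx.
Integrate: -e^(-y) = -5cos(3x) + C₀.
Rearrange: e^(-y) = 5cos(3x) + C.


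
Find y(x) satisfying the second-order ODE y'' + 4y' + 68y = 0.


Characteristic equation: r² + 4r + 68 = 0.
Discriminant is negative; roots r = -2 ± 8i (complex conjugate pair).
General solution uses e^(α x)(C₁ cos(β x) + C₂ sin(β x)): y = e^(-2x)(C₁cos(8x) + C₂sin(8x)).


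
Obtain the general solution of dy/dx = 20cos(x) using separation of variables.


g(y) = 1, so integrate directly: y = ∫ 20cos(x) dx = 20sin(x) + C.


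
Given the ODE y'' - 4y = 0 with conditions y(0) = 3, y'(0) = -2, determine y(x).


Characteristic roots of r² - 4 = 0 are 2, -2.
General solution y = c₁ e^(2x) + c₂ e^(-2x).
Apply y(0) = 3: c₁ + c₂ = 3. Apply y'(0) = -2: 2 c₁ - 2 c₂ = -2.
Solve: c₁ = 1, c₂ = 2.
Particular solution: y = e^(2x) + 2e^(-2x).


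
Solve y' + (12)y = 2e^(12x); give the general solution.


P(x) = 12 ⇒ μ = e^(12x).
(μ y)' = 2e^(24x) ⇒ μ y = (2/24)e^(24x) + C.
Divide by μ: y = (1/12)e^(12x) + Ce^(-12x).


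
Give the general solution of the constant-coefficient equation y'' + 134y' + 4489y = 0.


Characteristic equation: r² + 134r + 4489 = 0, i.e. (r + 67)² = 0.
Repeated root r = -67; include an x factor for the second linearly independent solution.
General solution: y = (C₁ + C₂x)e^(-67x).


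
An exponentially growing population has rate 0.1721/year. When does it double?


Exponential growth: P(t) = P₀ e^(0.1721t). Set P(t)/P₀ = 2: e^(0.1721t) = 2.
Solve: t = ln(2)/0.1721 ≈ 4.03 years.


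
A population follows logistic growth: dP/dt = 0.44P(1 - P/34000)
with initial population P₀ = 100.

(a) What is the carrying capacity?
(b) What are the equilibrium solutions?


Logistic ODE dP/dt = 0.44P(1 - P/34000) has equilibria where dP/dt = 0, i.e. P = 0 or P = 34000.
The coefficient (1 - P/K) = 0 when P = K, identifying K = 34000 as the carrying capacity.
(a) K = 34000; (b) equilibria P = 0 and P = 34000.


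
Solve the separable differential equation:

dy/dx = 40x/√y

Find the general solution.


Separate: √y dy = 40x dx.
Integrate: (2/3)y^(3/2) = 20x² + C.


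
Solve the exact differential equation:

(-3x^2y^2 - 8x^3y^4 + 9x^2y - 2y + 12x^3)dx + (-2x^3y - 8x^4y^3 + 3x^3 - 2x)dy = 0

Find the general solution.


Check exactness: ∂M/∂y = -6x^2y - 32x^3y^3 + 9x^2 - 2 and ∂N/∂x = -6x^2y - 32x^3y^3 + 9x^2 - 2; equal, so the equation is exact.
Integrate M with respect to x (treating y as constant): ∫M dx = -x^3y^2 - 2x^4y^4 + 3x^3y - 2xy + 3x^4 + h(y).
Differentiate w.r.t. y and set equal to N: all terms match, so h'(y) = 0 and h is a constant absorbed into C.
General solution: -x^3y^2 - 2x^4y^4 + 3x^3y - 2xy + 3x^4 = C.


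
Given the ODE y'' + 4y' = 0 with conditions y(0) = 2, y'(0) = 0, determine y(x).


Characteristic roots of r² + 4r = 0 are -4, 0.
General solution y = c₁ e^(-4x) + c₂.
Apply y(0) = 2: c₁ + c₂ = 2. Apply y'(0) = 0: -4 c₁ + 0 c₂ = 0.
Solve: c₁ = 0, c₂ = 2.
Particular solution: y = 0e^(-4x) + 2.


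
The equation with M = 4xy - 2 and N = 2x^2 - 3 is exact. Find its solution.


Check exactness: ∂M/∂y = 4x and ∂N/∂x = 4x; equal, so the equation is exact.
Integrate M with respect to x (treating y as constant): ∫M dx = 2x^2y - 2x + h(y).
Differentiate w.r.t. y and set equal to N: the x-dependent terms already match, leaving h'(y) = -3. Integrate: h(y) = -3y.
So F(x,y) = 2x^2y - 3y - 2x.
General solution: 2x^2y - 3y - 2x = C.


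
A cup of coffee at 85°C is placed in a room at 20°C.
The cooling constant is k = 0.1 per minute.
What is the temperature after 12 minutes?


Newton's law: dT/dt = -k(T - T_a) has solution T(t) = T_a + (T₀ - T_a)e^(-kt).
Plug in T_a = 20, T₀ = 85, k = 0.1, t = 12: T(12) = 20 + (65)e^(-1.20) ≈ 39.6°C.


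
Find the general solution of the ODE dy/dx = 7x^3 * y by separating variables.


Separate variables: dy/y = 7x^3 dx.
Integrate: ln|y| = (7/4)x^4 + C₀.
Exponentiate: y = Ce^((7/4)x^4).


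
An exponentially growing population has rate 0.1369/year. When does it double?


Exponential growth: P(t) = P₀ e^(0.1369t). Set P(t)/P₀ = 2: e^(0.1369t) = 2.
Solve: t = ln(2)/0.1369 ≈ 5.06 years.


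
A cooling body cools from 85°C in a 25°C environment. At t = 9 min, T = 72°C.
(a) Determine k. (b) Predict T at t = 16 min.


Newton's law: T(t) = T_a + (T₀ - T_a)e^(-kt).
(a) Use T(9) = 72: (72 - 25)/(85 - 25) = e^(-k·9), so k = -ln(0.783)/9 ≈ 0.0271.
(b) Apply k to t = 16: T(16) = 25 + (60)e^(-0.434) ≈ 63.9°C.


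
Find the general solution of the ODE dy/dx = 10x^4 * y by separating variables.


Separate variables: dy/y = 10x^4 dx.
Integrate: ln|y| = 2x^5 + C₀.
Exponentiate: y = Ce^(2x^5).


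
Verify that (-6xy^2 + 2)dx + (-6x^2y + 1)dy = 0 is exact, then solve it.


Check exactness: ∂M/∂y = -12xy and ∂N/∂x = -12xy; equal, so the equation is exact.
Integrate M with respect to x (treating y as constant): ∫M dx = -3x^2y^2 + 2x + h(y).
Differentiate w.r.t. y and set equal to N: the x-dependent terms already match, leaving h'(y) = 1. Integrate: h(y) = y.
So F(x,y) = -3x^2y^2 + y + 2x.
General solution: -3x^2y^2 + y + 2x = C.


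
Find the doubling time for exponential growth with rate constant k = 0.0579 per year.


Exponential growth: P(t) = P₀ e^(0.0579t). Set P(t)/P₀ = 2: e^(0.0579t) = 2.
Solve: t = ln(2)/0.0579 ≈ 11.97 years.


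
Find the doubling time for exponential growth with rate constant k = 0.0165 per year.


Exponential growth: P(t) = P₀ e^(0.0165t). Set P(t)/P₀ = 2: e^(0.0165t) = 2.
Solve: t = ln(2)/0.0165 ≈ 42.01 years.


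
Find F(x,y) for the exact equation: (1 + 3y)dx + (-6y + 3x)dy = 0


Check exactness: ∂M/∂y = 3 and ∂N/∂x = 3; equal, so the equation is exact.
Integrate M with respect to x (treating y as constant): ∫M dx = x + 3xy + h(y).
Differentiate w.r.t. y and set equal to N: the x-dependent terms already match, leaving h'(y) = -6y. Integrate: h(y) = -3y^2.
So F(x,y) = -3y^2 + x + 3xy.
General solution: -3y^2 + x + 3xy = C.


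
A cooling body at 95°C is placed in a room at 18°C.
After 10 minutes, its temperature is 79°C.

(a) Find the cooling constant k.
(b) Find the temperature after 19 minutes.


Newton's law: T(t) = T_a + (T₀ - T_a)e^(-kt).
(a) Use T(10) = 79: (79 - 18)/(95 - 18) = e^(-k·10), so k = -ln(0.792)/10 ≈ 0.0233.
(b) Apply k to t = 19: T(19) = 18 + (77)e^(-0.443) ≈ 67.5°C.


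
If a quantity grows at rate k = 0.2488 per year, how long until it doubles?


Exponential growth: P(t) = P₀ e^(0.2488t). Set P(t)/P₀ = 2: e^(0.2488t) = 2.
Solve: t = ln(2)/0.2488 ≈ 2.79 years.


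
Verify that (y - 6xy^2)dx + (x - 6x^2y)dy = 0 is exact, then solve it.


Check exactness: ∂M/∂y = 1 - 12xy and ∂N/∂x = 1 - 12xy; equal, so the equation is exact.
Integrate M with respect to x (treating y as constant): ∫M dx = xy - 3x^2y^2 + h(y).
Differentiate w.r.t. y and set equal to N: all terms match, so h'(y) = 0 and h is a constant absorbed into C.
General solution: xy - 3x^2y^2 = C.


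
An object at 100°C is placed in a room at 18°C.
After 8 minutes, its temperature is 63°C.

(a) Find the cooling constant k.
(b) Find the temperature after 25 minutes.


Newton's law: T(t) = T_a + (T₀ - T_a)e^(-kt).
(a) Use T(8) = 63: (63 - 18)/(100 - 18) = e^(-k·8), so k = -ln(0.549)/8 ≈ 0.0750.
(b) Apply k to t = 25: T(25) = 18 + (82)e^(-1.875) ≈ 30.6°C.


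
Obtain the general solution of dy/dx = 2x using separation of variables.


Integrate both sides with respect to x: y = ∫ 2x dx = x^2 + C.


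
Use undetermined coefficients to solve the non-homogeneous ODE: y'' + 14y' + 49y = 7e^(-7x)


Characteristic polynomial (r + 7)² = 0; repeated root r = -7.
y_h = (C₁ + C₂x)e^(-7x). Forcing matches the repeated root (resonance), so try y_p = Ax² e^(-7x).
Substitute and solve for A: 2A = 7, so A = 7/2.
General solution: y = (C₁ + C₂x + (7/2)x²)e^(-7x).


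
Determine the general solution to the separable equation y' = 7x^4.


Integrate both sides with respect to x: y = ∫ 7x^4 dx = (7/5)x^5 + C.


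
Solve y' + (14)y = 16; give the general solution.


P(x) = 14, Q(x) = 16; integrating factor μ = e^(14x).
(μ y)' = 16e^(14x) ⇒ μ y = (8/7)e^(14x) + C.
Divide by μ: y = 8/7 + Ce^(-14x).


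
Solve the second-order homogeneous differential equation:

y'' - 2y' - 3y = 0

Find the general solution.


Characteristic equation: r² - 2r - 3 = 0.
Factor: (r + 1)(r - 3) = 0 ⇒ r = -1, 3 (distinct real).
General solution: y = C₁e^(-x) + C₂e^(3x).


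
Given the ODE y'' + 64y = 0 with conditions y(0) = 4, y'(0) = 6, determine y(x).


Characteristic roots of r² + 64 = 0 are ±8i, so y = C₁cos(8x) + C₂sin(8x).
Apply y(0) = 4: C₁ = 4. Differentiate and apply y'(0) = 6: 8·C₂ = 6, so C₂ = 3/4.
Particular solution: y = 4cos(8x) + (3/4)sin(8x).


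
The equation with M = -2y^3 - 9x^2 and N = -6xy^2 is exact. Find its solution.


Check exactness: ∂M/∂y = -6y^2 and ∂N/∂x = -6y^2; equal, so the equation is exact.
Integrate M with respect to x (treating y as constant): ∫M dx = -2xy^3 - 3x^3 + h(y).
Differentiate w.r.t. y and set equal to N: all terms match, so h'(y) = 0 and h is a constant absorbed into C.
General solution: -2xy^3 - 3x^3 = C.


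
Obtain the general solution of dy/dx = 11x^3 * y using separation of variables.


Separate variables: dy/y = 11x^3 dx.
Integrate: ln|y| = (11/4)x^4 + C₀.
Exponentiate: y = Ce^((11/4)x^4).


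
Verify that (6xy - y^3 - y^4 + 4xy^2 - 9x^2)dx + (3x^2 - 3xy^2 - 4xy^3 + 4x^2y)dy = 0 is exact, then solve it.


Check exactness: ∂M/∂y = 6x - 3y^2 - 4y^3 + 8xy and ∂N/∂x = 6x - 3y^2 - 4y^3 + 8xy; equal, so the equation is exact.
Integrate M with respect to x (treating y as constant): ∫M dx = 3x^2y - xy^3 - xy^4 + 2x^2y^2 - 3x^3 + h(y).
Differentiate w.r.t. y and set equal to N: all terms match, so h'(y) = 0 and h is a constant absorbed into C.
General solution: 3x^2y - xy^3 - xy^4 + 2x^2y^2 - 3x^3 = C.


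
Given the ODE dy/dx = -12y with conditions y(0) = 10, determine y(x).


General solution of y' = -12y is y = Ce^(-12x).
Apply y(0) = 10: C = 10.
Particular solution: y = 10e^(-12x).


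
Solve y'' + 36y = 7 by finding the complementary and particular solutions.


Homogeneous part: r² + 36 = 0 ⇒ r = ±6i, so y_h = C₁cos(6x) + C₂sin(6x).
Try constant y_p = A; plug in: 36A = 7 ⇒ A = 7/36.
General solution: y = C₁cos(6x) + C₂sin(6x) + 7/36.


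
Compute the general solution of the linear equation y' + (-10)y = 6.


P(x) = -10 ⇒ μ = e^(-10x).
(μ y)' = 6e^(-10x) ⇒ μ y = -(3/5)e^(-10x) + C.
Divide by μ: y = -3/5 + Ce^(10x).


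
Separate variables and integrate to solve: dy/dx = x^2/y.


Separate variables: y dy = x^2 dx.
Integrate both sides: y²/2 = (1/3)x^3 + C₀.
Multiply by 2: y² = (2/3)x^3 + C.


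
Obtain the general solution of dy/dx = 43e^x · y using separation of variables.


Separate variables: dy/y = 43e^x dx.
Integrate: ln|y| = 43e^x + C₀.
Exponentiate: y = Ce^(43e^x).


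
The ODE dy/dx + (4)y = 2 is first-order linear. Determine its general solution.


P(x) = 4, Q(x) = 2; integrating factor μ = e^(4x).
(μ y)' = 2e^(4x) ⇒ μ y = (1/2)e^(4x) + C.
Divide by μ: y = 1/2 + Ce^(-4x).


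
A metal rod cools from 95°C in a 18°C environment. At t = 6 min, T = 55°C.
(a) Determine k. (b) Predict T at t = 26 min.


Newton's law: T(t) = T_a + (T₀ - T_a)e^(-kt).
(a) Use T(6) = 55: (55 - 18)/(95 - 18) = e^(-k·6), so k = -ln(0.481)/6 ≈ 0.1221.
(b) Apply k to t = 26: T(26) = 18 + (77)e^(-3.176) ≈ 21.2°C.


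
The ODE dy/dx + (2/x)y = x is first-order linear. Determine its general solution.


P(x) = 2/x ⇒ μ = x^2.
(x^2 y)' = x^3 ⇒ x^2 y = x^4/(4) + C.
Solve for y: y = (1/4)x^2 + C/x^2.


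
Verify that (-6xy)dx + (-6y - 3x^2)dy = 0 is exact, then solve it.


Check exactness: ∂M/∂y = -6x and ∂N/∂x = -6x; equal, so the equation is exact.
Integrate M with respect to x (treating y as constant): ∫M dx = -3x^2y + h(y).
Differentiate w.r.t. y and set equal to N: the x-dependent terms already match, leaving h'(y) = -6y. Integrate: h(y) = -3y^2.
So F(x,y) = -3y^2 - 3x^2y.
General solution: -3y^2 - 3x^2y = C.


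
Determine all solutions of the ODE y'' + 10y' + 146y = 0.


Characteristic equation: r² + 10r + 146 = 0.
Discriminant is negative; roots r = -5 ± 11i (complex conjugate pair).
General solution uses e^(α x)(C₁ cos(β x) + C₂ sin(β x)): y = e^(-5x)(C₁cos(11x) + C₂sin(11x)).


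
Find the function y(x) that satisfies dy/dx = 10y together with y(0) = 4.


General solution of y' = 10y is y = Ce^(10x).
Apply y(0) = 4: C = 4.
Particular solution: y = 4e^(10x).


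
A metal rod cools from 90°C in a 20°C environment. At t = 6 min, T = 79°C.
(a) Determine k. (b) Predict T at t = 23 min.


Newton's law: T(t) = T_a + (T₀ - T_a)e^(-kt).
(a) Use T(6) = 79: (79 - 20)/(90 - 20) = e^(-k·6), so k = -ln(0.843)/6 ≈ 0.0285.
(b) Apply k to t = 23: T(23) = 20 + (70)e^(-0.655) ≈ 56.3°C.


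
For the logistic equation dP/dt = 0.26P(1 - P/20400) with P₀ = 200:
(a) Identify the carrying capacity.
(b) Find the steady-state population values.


Logistic ODE dP/dt = 0.26P(1 - P/20400) has equilibria where dP/dt = 0, i.e. P = 0 or P = 20400.
The coefficient (1 - P/K) = 0 when P = K, identifying K = 20400 as the carrying capacity.
(a) K = 20400; (b) equilibria P = 0 and P = 20400.


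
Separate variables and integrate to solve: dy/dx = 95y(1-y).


Separate: dy/[y(1-y)] = 95 dx.
Partial fractions: 1/[y(1-y)] = 1/y + 1/(1-y).
Integrate: ln|y/(1-y)| = 95x + C₀.
Solve for y: y = 1/(1 + Ce^(-95x)).


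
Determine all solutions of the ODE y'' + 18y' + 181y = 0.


Characteristic equation: r² + 18r + 181 = 0.
Discriminant is negative; roots r = -9 ± 10i (complex conjugate pair).
General solution uses e^(α x)(C₁ cos(β x) + C₂ sin(β x)): y = e^(-9x)(C₁cos(10x) + C₂sin(10x)).


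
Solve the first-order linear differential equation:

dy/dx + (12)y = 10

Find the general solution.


P(x) = 12, Q(x) = 10; integrating factor μ = e^(12x).
(μ y)' = 10e^(12x) ⇒ μ y = (5/6)e^(12x) + C.
Divide by μ: y = 5/6 + Ce^(-12x).


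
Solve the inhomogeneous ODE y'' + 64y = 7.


Homogeneous part: r² + 64 = 0 ⇒ r = ±8i, so y_h = C₁cos(8x) + C₂sin(8x).
Try constant y_p = A; plug in: 64A = 7 ⇒ A = 7/64.
General solution: y = C₁cos(8x) + C₂sin(8x) + 7/64.


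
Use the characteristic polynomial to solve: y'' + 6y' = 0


Characteristic equation: r² + 6r = 0.
Factor: (r + 6)(r - 0) = 0 ⇒ r = -6, 0 (distinct real).
General solution: y = C₁e^(-6x) + C₂.


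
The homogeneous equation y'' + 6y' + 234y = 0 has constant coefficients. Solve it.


Characteristic equation: r² + 6r + 234 = 0.
Discriminant is negative; roots r = -3 ± 15i (complex conjugate pair).
General solution uses e^(α x)(C₁ cos(β x) + C₂ sin(β x)): y = e^(-3x)(C₁cos(15x) + C₂sin(15x)).


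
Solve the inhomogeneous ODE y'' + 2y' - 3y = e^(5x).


Characteristic roots of r² + 2r - 3 = 0 are -3, 1.
y_h = C₁e^(-3x) + C₂e^(x).
Forcing exponent 5 is not a characteristic root; try y_p = Ae^(5x).
Substitute: A·(25 + (2)·5 + (-3)) = A·32 = 1, so A = 1/32.
General solution: y = C₁e^(-3x) + C₂e^(x) + (1/32)e^(5x).


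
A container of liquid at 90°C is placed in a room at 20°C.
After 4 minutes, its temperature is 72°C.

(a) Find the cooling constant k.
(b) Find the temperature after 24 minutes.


Newton's law: T(t) = T_a + (T₀ - T_a)e^(-kt).
(a) Use T(4) = 72: (72 - 20)/(90 - 20) = e^(-k·4), so k = -ln(0.743)/4 ≈ 0.0743.
(b) Apply k to t = 24: T(24) = 20 + (70)e^(-1.784) ≈ 31.8°C.


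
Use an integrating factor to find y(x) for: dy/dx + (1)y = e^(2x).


P(x) = 1 ⇒ μ = e^(x).
(μ y)' = e^(3x) ⇒ μ y = e^(3x)/3 + C.
Divide by μ: y = (1/3)e^(2x) + Ce^(-x).


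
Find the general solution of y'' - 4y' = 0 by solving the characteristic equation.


Characteristic equation: r² - 4r = 0.
Factor: (r - 4)(r - 0) = 0 ⇒ r = 4, 0 (distinct real).
General solution: y = C₁e^(4x) + C₂.


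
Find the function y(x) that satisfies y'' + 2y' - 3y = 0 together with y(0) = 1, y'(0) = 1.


Characteristic roots of r² + 2r - 3 = 0 are 1, -3.
General solution y = c₁ e^(x) + c₂ e^(-3x).
Apply y(0) = 1: c₁ + c₂ = 1. Apply y'(0) = 1: 1 c₁ - 3 c₂ = 1.
Solve: c₁ = 1, c₂ = 0.
Particular solution: y = e^(x) + 0e^(-3x).


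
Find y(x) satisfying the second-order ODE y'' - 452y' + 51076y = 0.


Characteristic equation: r² - 452r + 51076 = 0, i.e. (r - 226)² = 0.
Repeated root r = 226; include an x factor for the second linearly independent solution.
General solution: y = (C₁ + C₂x)e^(226x).


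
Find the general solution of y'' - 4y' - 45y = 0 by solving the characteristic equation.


Characteristic equation: r² - 4r - 45 = 0.
Factor: (r + 5)(r - 9) = 0 ⇒ r = -5, 9 (distinct real).
General solution: y = C₁e^(-5x) + C₂e^(9x).


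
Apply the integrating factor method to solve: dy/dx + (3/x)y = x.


P(x) = 3/x ⇒ μ = x^3.
(x^3 y)' = x^4 ⇒ x^3 y = x^5/(5) + C.
Solve for y: y = (1/5)x^2 + C/x^3.


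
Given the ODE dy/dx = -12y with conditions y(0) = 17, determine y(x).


General solution of y' = -12y is y = Ce^(-12x).
Apply y(0) = 17: C = 17.
Particular solution: y = 17e^(-12x).


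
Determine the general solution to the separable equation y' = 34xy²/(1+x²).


Separate: dy/y² = 34x/(1+x²) dx.
Integrate LHS: ∫ dy/y² = -1/y.
Integrate RHS via u = 1+x²: 17ln(1+x²) + C.
Result: -1/y = 17ln(1+x²) + C.


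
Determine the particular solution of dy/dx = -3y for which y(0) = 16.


General solution of y' = -3y is y = Ce^(-3x).
Apply y(0) = 16: C = 16.
Particular solution: y = 16e^(-3x).


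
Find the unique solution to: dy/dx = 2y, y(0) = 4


General solution of y' = 2y is y = Ce^(2x).
Apply y(0) = 4: C = 4.
Particular solution: y = 4e^(2x).


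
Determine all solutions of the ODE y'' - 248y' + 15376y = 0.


Characteristic equation: r² - 248r + 15376 = 0, i.e. (r - 124)² = 0.
Repeated root r = 124; include an x factor for the second linearly independent solution.
General solution: y = (C₁ + C₂x)e^(124x).


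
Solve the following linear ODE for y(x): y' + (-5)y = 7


P(x) = -5 ⇒ μ = e^(-5x).
(μ y)' = 7e^(-5x) ⇒ μ y = -(7/5)e^(-5x) + C.
Divide by μ: y = -7/5 + Ce^(5x).


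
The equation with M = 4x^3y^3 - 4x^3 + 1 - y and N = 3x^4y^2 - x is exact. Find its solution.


Check exactness: ∂M/∂y = 12x^3y^2 - 1 and ∂N/∂x = 12x^3y^2 - 1; equal, so the equation is exact.
Integrate M with respect to x (treating y as constant): ∫M dx = x^4y^3 - x^4 + x - xy + h(y).
Differentiate w.r.t. y and set equal to N: all terms match, so h'(y) = 0 and h is a constant absorbed into C.
General solution: x^4y^3 - x^4 + x - xy = C.


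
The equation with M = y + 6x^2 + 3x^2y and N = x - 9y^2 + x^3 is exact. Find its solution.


Check exactness: ∂M/∂y = 1 + 3x^2 and ∂N/∂x = 1 + 3x^2; equal, so the equation is exact.
Integrate M with respect to x (treating y as constant): ∫M dx = xy + 2x^3 + x^3y + h(y).
Differentiate w.r.t. y and set equal to N: the x-dependent terms already match, leaving h'(y) = -9y^2. Integrate: h(y) = -3y^3.
So F(x,y) = xy - 3y^3 + 2x^3 + x^3y.
General solution: xy - 3y^3 + 2x^3 + x^3y = C.


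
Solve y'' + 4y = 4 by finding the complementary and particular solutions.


Homogeneous part: r² + 4 = 0 ⇒ r = ±2i, so y_h = C₁cos(2x) + C₂sin(2x).
Try constant y_p = A; plug in: 4A = 4 ⇒ A = 1.
General solution: y = C₁cos(2x) + C₂sin(2x) + 1.


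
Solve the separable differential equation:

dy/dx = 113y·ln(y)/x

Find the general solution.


Separate: dy/[y ln(y)] = 113 dx/x.
Substitute u = ln(y): du/u = 113 dx/x.
Integrate: ln|ln(y)| = 113ln|x| + C₀, hence ln(y) = C·x^113.


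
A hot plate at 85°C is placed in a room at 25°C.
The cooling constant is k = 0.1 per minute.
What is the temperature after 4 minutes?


Newton's law: dT/dt = -k(T - T_a) has solution T(t) = T_a + (T₀ - T_a)e^(-kt).
Plug in T_a = 25, T₀ = 85, k = 0.1, t = 4: T(4) = 25 + (60)e^(-0.40) ≈ 65.2°C.
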